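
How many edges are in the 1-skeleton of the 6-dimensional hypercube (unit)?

Number of 1-faces = C(6,1)·2^(6-1) = 6·32 = 192.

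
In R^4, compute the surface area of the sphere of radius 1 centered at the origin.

The surface area of an n-ball is 2π^(n/2) r^(n-1) / Γ(n/2). For n=4, r=1: 2·π^2 ≈ 19.7392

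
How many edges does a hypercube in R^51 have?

An n-cube has n·2^(n-1) edges. With n = 51: 51·1125899906842624 = 57420895248973824.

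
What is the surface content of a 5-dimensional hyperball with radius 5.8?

|∂B_5(5.8)| ≈ 29783.8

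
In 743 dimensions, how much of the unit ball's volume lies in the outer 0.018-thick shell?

Shell fraction = 1 - (1-0.018)^743 ≈ 0.9999986233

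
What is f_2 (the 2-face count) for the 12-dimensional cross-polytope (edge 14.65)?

f_2(12-orthoplex) = 2^3 · (12 choose 3) = 1760.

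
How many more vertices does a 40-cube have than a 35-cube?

The 40-cube has 2^40 = 1099511627776 vertices. The 35-cube has 2^35 = 34359738368 vertices. Difference: 1099511627776 - 34359738368 = 1065151889408.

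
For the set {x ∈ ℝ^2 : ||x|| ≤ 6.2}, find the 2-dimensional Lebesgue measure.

V_2(6.2) = π^(2/2) · (6.2)^2 / Γ(2/2 + 1) ≈ 120.763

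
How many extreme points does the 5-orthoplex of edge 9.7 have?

The vertices are ±e_1, ..., ±e_5, so there are 2·5 = 10.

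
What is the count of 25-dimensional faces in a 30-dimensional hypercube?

Number of 25-faces = C(30,25) · 2^(30-25) = 142506 · 32 = 4560192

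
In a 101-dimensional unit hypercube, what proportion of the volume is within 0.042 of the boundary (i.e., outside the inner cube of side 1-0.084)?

Shell fraction = 1 - (1-0.084)^101 ≈ 0.999858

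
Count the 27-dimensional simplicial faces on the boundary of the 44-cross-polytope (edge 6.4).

An n-cross-polytope has 2^(k+1)·C(n,k+1) k-faces. Here 2^28·C(44,28) = 268435456·416714805914 = 111861028947476086784.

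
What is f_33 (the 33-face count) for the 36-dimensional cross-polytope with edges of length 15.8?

f_33(36-orthoplex) = 2^34 · (36 choose 34) = 10823317585920.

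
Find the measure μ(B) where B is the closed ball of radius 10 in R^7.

The n-ball volume is π^(n/2)·r^n/Γ(n/2+1). With n=7, r=10: V = 32000000·π^3/21 ≈ 4.72477e+07.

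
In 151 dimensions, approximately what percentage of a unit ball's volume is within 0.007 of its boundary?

1 - (1-0.007)^151 ≈ 0.653792 ≈ 65.38%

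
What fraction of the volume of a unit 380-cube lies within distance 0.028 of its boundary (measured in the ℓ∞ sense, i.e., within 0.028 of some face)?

The inner cube has side 1-2·0.028 = 0.944 and volume (0.944)^380 ≈ 3.086e-10, so the shell holds 1 - 3.086e-10 of the volume.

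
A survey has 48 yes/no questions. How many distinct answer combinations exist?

An n-cube has 2^n vertices; for n = 48 that is 2^48 = 281474976710656.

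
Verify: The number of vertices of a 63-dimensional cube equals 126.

False. The 63-cube has 2^63 = 9223372036854775808 vertices.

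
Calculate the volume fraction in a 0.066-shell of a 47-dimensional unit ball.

V(inner)/V(outer) = ((1-0.066)/1)^47 ≈ 0.04039, so the shell fraction is 0.959607.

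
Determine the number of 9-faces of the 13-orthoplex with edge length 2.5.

Number of 9-faces = 2^(9+1) · C(13,9+1) = 1024 · 286 = 292864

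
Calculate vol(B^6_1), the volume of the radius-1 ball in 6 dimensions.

The n-ball volume is π^(n/2)·r^n/Γ(n/2+1). With n=6, r=1: V = π^3/6 ≈ 5.16771.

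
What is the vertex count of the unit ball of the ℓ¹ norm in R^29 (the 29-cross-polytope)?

Number of vertices = 2n = 58.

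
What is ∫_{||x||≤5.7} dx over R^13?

V_13(5.7) = π^(13/2) · (5.7)^13 / Γ(13/2 + 1) ≈ 6.10541e+09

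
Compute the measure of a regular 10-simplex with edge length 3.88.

Volume = 3.88^10 · √(11/2^10) / 10! ≈ 0.0220852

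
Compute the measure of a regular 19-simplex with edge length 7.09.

V_19 = √(20) · 7.09^19 / (19! · 2^(19/2)) ≈ 0.000737758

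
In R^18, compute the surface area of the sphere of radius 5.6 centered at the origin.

S = n·V_n(r)/r = 18·V_18(5.6)/5.6 (volume-to-surface relation), giving 7.7456e+12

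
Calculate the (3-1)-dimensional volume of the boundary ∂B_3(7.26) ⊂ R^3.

|∂B_3(7.26)| = 4πr² = 4π·(7.26)² ≈ 662.343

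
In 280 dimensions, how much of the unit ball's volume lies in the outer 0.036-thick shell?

V(inner)/V(outer) = ((1-0.036)/1)^280 ≈ 3.48e-05, so the shell fraction is 0.999965.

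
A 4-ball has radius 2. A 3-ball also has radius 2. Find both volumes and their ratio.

V_4(2) ≈ 78.9568. V_3(2) ≈ 33.5103. Ratio V_4/V_3 ≈ 2.356.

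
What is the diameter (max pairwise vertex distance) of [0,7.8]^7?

Diagonal = √7 · 7.8 ≈ 20.6369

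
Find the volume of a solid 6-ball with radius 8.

V_6(8) = π^(6/2) · (8)^6 / Γ(6/2 + 1) = 131072·π^3/3 ≈ 1.35468e+06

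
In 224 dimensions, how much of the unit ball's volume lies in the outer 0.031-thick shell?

V(inner)/V(outer) = ((1-0.031)/1)^224 ≈ 0.000864, so the shell fraction is 0.999136.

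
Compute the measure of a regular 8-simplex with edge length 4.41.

V = (4.41^8 / 8!) · √((8+1) / 2^8) ≈ 0.665257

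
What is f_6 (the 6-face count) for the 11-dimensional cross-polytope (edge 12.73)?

Number of 6-faces = 2^(6+1) · C(11,6+1) = 128 · 330 = 42240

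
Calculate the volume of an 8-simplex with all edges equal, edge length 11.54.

V_8 = √(9) · 11.54^8 / (8! · 2^(8/2)) ≈ 1462.61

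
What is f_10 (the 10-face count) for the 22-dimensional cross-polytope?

f_10(22-orthoplex) = 2^11 · (22 choose 11) = 1444724736.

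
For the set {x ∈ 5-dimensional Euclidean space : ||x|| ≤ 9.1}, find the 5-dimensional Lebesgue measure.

The n-ball volume is π^(n/2)·r^n/Γ(n/2+1). With n=5, r=9.1: V ≈ 328477.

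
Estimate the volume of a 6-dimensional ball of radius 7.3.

Volume = π^{6/2}·(7.3)^6/Γ(4) ≈ 782052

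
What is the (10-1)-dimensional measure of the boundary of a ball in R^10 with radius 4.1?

|∂B_10(4.1)| ≈ 8.34878e+06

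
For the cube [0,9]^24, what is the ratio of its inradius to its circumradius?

Ratio = (s/2)/(s√24/2) = 24^(-1/2) ≈ 0.204124.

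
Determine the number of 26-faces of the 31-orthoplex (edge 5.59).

f_26(31-orthoplex) = 2^27 · (31 choose 27) = 4223160811520.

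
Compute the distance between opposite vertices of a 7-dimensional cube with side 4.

The space diagonal of an n-cube of side s is s√n. Here 4·√7 ≈ 10.583.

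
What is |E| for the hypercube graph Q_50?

The 50-cube has n·2^(n-1) = 50·2^49 = 50·562949953421312 = 28147497671065600 edges.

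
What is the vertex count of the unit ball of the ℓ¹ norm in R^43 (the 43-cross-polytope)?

The 43-dimensional cross-polytope has 2n = 2·43 = 86 vertices.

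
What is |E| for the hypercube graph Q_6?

Each of the 2^6 = 64 vertices has degree 6; total edges = 6·2^6/2 = 192.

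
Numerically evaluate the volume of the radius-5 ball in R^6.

The n-ball volume is π^(n/2)·r^n/Γ(n/2+1). With n=6, r=5: V = 15625·π^3/6 ≈ 80745.5.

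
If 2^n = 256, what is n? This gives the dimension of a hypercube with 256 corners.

The n-cube has 2^n vertices, and 256 = 2^8, so n = 8.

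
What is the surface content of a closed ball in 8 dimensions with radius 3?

The surface area of an n-ball is 2π^(n/2) r^(n-1) / Γ(n/2). For n=8, r=3: 729·π^4 ≈ 71011.2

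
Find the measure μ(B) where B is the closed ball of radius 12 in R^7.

V_7(12) = π^(7/2) · (12)^7 / Γ(7/2 + 1) = 191102976·π^3/35 ≈ 1.69297e+08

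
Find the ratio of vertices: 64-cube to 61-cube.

The 64-cube has 2^64 = 18446744073709551616 vertices. The 61-cube has 2^61 = 2305843009213693952 vertices. Ratio: 18446744073709551616/2305843009213693952 = 8.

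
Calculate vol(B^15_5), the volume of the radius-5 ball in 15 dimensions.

V = 312500000000·π^7/81081 ≈ 1.16407e+10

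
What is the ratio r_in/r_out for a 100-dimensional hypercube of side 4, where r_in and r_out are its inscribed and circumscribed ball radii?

r_in = 4/2 (half the side); r_out = 4√100/2 (half the diagonal). Ratio = 1/√100 ≈ 0.1.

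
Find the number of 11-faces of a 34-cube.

An n-cube has C(n,k)·2^(n-k) k-faces. Here C(34,11)·2^23 = 286097760·8388608 = 2399961958318080.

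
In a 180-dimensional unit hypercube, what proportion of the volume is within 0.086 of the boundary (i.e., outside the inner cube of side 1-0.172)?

Shell fraction = 1 - (1-0.172)^180 ≈ 1 - 1.76e-15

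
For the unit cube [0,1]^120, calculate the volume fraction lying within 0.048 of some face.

Shell fraction = 1 - (1-0.096)^120 ≈ 0.999995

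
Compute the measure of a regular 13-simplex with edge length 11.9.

Volume = 11.9^13 · √(14/2^13) / 13! ≈ 637.088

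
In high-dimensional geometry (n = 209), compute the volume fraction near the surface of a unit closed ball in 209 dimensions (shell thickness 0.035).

1 - (1-0.035)^209 ≈ 0.999416 ≈ 99.94%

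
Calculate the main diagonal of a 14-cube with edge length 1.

||(1,1,...,1)|| = √(14)·1 ≈ 3.74166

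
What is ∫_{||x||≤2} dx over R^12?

The n-ball volume is π^(n/2)·r^n/Γ(n/2+1). With n=12, r=2: V = 256·π^6/45 ≈ 5469.24.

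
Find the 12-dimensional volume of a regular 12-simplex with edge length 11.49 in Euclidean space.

Volume = 11.49^12 · √(13/2^12) / 12! ≈ 622.723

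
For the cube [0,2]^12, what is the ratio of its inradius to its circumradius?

For an n-cube of any side s, the inradius is s/2 and the circumradius is s√n/2, so the ratio is 1/√12 ≈ 0.288675.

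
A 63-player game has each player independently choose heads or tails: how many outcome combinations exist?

Number of vertices = 2^63 = 9223372036854775808.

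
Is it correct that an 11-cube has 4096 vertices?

False. The 11-cube has 2^11 = 2048 vertices.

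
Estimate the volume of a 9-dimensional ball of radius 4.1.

Volume = π^{9/2}·(4.1)^9/Γ(11/2) ≈ 1.07987e+06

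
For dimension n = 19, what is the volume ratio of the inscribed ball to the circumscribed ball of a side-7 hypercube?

V_in / V_out = (r_in/r_out)^19 = (1/√19)^19 = 19^(-19/2) ≈ 7.10953e-13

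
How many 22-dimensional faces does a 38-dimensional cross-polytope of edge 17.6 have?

Number of 22-faces = 2^(22+1) · C(38,22+1) = 8388608 · 15471286560 = 129782558207508480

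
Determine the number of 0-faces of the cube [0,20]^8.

Number of 0-faces = C(8,0) · 2^(8-0) = 1 · 256 = 256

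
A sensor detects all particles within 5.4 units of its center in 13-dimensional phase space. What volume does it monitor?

Volume = π^{13/2}·(5.4)^13/Γ(15/2) ≈ 3.02315e+09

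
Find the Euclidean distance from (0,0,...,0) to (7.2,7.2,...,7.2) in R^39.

||(7.2,7.2,...,7.2)|| = √(39)·7.2 ≈ 44.964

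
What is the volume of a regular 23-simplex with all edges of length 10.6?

V_23 = √(24) · 10.6^23 / (23! · 2^(23/2)) ≈ 0.024992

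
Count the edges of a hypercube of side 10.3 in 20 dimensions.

Each of the 2^20 = 1048576 vertices has degree 20; total edges = 20·2^20/2 = 10485760.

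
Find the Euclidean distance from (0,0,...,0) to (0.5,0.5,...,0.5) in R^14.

The space diagonal of an n-cube of side s is s√n. Here 0.5·√14 ≈ 1.87083.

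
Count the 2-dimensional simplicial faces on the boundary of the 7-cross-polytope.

An n-cross-polytope has 2^(k+1)·C(n,k+1) k-faces. Here 2^3·C(7,3) = 8·35 = 280.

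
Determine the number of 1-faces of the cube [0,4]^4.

An n-cube has C(n,k)·2^(n-k) k-faces. Here C(4,1)·2^3 = 4·8 = 32.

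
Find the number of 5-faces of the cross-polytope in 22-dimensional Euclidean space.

Each 5-face is the convex hull of 6 vertices, one chosen as ±e_i from each of 6 distinct axes: 2^6·C(22,6) = 4775232.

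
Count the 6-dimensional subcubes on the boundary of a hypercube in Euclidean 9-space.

An n-cube has C(n,k)·2^(n-k) k-faces. Here C(9,6)·2^3 = 84·8 = 672.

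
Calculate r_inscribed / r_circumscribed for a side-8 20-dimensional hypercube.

Ratio = (s/2)/(s√20/2) = 20^(-1/2) ≈ 0.223607.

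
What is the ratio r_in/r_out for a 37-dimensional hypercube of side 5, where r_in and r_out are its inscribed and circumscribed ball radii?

r_in / r_out = (5/2) / (5√37/2) = 1/√37 ≈ 0.164399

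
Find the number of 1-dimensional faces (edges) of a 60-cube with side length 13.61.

An n-cube has n·2^(n-1) edges. With n = 60: 60·576460752303423488 = 34587645138205409280.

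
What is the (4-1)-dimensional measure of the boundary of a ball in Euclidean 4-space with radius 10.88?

S_4(10.88) = 2·π^(4/2)·(10.88)^3 / Γ(4/2) ≈ 25422.4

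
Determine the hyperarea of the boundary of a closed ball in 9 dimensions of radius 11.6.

S = n·V_n(r)/r = 9·V_9(11.6)/11.6 (volume-to-surface relation), giving 9.73249e+09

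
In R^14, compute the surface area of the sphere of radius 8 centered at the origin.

|∂B_14(8)| = 68719476736·π^7/45 ≈ 4.61229e+12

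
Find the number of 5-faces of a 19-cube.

f_5(19-cube) = (19 choose 5) · 2^14 = 190513152.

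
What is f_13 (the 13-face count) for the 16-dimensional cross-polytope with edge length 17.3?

Number of 13-faces = 2^(13+1) · C(16,13+1) = 16384 · 120 = 1966080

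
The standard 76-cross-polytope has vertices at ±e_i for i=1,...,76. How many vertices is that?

The vertices are ±e_1, ..., ±e_76, so there are 2·76 = 152.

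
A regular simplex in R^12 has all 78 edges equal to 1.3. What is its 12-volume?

Volume = 1.3^12 · √(13/2^12) / 12! ≈ 2.74015e-09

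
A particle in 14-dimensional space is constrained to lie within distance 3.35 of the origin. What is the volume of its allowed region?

The n-ball volume is π^(n/2)·r^n/Γ(n/2+1). With n=14, r=3.35: V ≈ 1.34353e+07.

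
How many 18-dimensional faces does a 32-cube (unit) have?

Number of 18-faces = C(32,18) · 2^(32-18) = 471435600 · 16384 = 7724000870400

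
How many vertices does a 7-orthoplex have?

f_0(7-orthoplex) = 2^1 · (7 choose 1) = 14.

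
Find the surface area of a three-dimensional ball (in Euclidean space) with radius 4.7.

The surface area of an n-ball is 2π^(n/2) r^(n-1) / Γ(n/2). For n=3, r=4.7: 4πr² = 4π·(4.7)² ≈ 277.591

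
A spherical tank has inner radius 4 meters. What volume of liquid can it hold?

The n-ball volume is π^(n/2)·r^n/Γ(n/2+1). With n=3, r=4: V = 256·π/3 ≈ 268.083.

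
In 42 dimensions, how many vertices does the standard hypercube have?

An n-cube has 2^n vertices; for n = 42 that is 2^42 = 4398046511104.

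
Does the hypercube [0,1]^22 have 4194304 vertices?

True. The 22-cube has 2^22 = 4194304 vertices.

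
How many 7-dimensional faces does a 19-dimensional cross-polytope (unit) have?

f_7(19-orthoplex) = 2^8 · (19 choose 8) = 19348992.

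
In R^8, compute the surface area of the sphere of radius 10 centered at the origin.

The surface area of an n-ball is 2π^(n/2) r^(n-1) / Γ(n/2). For n=8, r=10: 10000000·π^4/3 ≈ 3.24697e+08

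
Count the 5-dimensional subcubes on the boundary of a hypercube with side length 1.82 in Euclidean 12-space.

An n-cube has C(n,k)·2^(n-k) k-faces. Here C(12,5)·2^7 = 792·128 = 101376.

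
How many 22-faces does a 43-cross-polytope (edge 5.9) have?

Number of 22-faces = 2^(22+1) · C(43,22+1) = 8388608 · 960566918220 = 8057819334715637760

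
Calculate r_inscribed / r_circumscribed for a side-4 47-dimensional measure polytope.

For an n-cube of any side s, the inradius is s/2 and the circumradius is s√n/2, so the ratio is 1/√47 ≈ 0.145865.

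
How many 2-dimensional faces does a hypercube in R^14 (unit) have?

An n-cube has C(n,k)·2^(n-k) k-faces. Here C(14,2)·2^12 = 91·4096 = 372736.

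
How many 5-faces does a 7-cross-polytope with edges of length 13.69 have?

f_5(7-orthoplex) = 2^6 · (7 choose 6) = 448.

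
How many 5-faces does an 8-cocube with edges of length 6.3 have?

Each 5-face is the convex hull of 6 vertices, one chosen as ±e_i from each of 6 distinct axes: 2^6·C(8,6) = 1792.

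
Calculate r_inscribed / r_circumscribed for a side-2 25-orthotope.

r_in = 2/2 (half the side); r_out = 2√25/2 (half the diagonal). Ratio = 1/√25 ≈ 0.2.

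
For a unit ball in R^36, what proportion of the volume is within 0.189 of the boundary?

1 - (1-0.189)^36 ≈ 0.999469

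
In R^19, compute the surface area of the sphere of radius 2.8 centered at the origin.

S_19(2.8) = 2·π^(19/2)·(2.8)^18 / Γ(19/2) ≈ 9.91255e+07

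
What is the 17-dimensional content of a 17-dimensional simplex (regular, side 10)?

For a regular n-simplex with edge a, V = (a^n / n!)·√((n+1)/2^n). With a=10, n=17: V ≈ 3.29468.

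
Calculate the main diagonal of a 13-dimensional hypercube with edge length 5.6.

The space diagonal of an n-cube of side s is s√n. Here 5.6·√13 ≈ 20.1911.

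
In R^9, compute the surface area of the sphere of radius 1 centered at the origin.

S_9(1) = 2·π^(9/2)·(1)^8 / Γ(9/2) = 32·π^4/105 ≈ 29.6866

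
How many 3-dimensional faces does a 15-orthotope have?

f_3(15-cube) = (15 choose 3) · 2^12 = 1863680.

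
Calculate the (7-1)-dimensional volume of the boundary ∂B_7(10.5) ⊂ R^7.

|∂B_7(10.5)| = 28588707·π^3/20 ≈ 4.43215e+07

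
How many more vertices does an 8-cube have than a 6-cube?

The 8-cube has 2^8 = 256 vertices. The 6-cube has 2^6 = 64 vertices. Difference: 256 - 64 = 192.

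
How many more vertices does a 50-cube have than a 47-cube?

The 50-cube has 2^50 = 1125899906842624 vertices. The 47-cube has 2^47 = 140737488355328 vertices. Difference: 1125899906842624 - 140737488355328 = 985162418487296.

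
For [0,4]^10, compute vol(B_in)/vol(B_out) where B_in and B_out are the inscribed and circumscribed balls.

Volume scales as r^n, and r_in/r_out = 1/√10, giving (1/√10)^10 ≈ 1e-05.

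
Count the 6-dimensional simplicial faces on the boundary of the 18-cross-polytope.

Number of 6-faces = 2^(6+1) · C(18,6+1) = 128 · 31824 = 4073472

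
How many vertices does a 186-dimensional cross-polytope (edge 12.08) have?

An n-cross-polytope has 2n vertices; here n = 186, giving 372.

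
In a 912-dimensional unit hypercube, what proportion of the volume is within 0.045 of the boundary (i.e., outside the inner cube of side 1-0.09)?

The inner cube has side 1-2·0.045 = 0.91 and volume (0.91)^912 ≈ 4.423e-38, so the shell holds 1 - 4.423e-38 of the volume.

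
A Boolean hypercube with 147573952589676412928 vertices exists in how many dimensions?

2^n = 147573952589676412928 ⇒ n = log_2(147573952589676412928) = 67.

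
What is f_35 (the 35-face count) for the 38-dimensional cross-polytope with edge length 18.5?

An n-cross-polytope has 2^(k+1)·C(n,k+1) k-faces. Here 2^36·C(38,36) = 68719476736·703 = 48309792145408.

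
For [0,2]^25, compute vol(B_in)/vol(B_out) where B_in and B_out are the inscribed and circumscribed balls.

Volume scales as r^n, and r_in/r_out = 1/√25, giving (1/√25)^25 ≈ 3.35544e-18.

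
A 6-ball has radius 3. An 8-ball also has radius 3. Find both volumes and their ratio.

V_6(3.0) ≈ 3767.26. V_8(3.0) ≈ 26629.2. Ratio V_6/V_8 ≈ 0.1415.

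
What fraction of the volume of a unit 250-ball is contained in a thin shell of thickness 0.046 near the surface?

Shell fraction = 1 - (1-0.046)^250 ≈ 0.999992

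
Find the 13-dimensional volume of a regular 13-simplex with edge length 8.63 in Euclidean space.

Volume = 8.63^13 · √(14/2^13) / 13! ≈ 9.77753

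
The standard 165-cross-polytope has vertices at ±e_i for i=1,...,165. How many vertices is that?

Number of vertices = 2n = 330.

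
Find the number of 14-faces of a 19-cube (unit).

f_14(19-cube) = (19 choose 14) · 2^5 = 372096.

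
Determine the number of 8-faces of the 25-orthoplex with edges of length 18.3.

An n-cross-polytope has 2^(k+1)·C(n,k+1) k-faces. Here 2^9·C(25,9) = 512·2042975 = 1046003200.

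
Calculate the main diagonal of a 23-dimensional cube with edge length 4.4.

d = √(4.4² + 4.4² + ... + 4.4²) [23 terms] = √(23·4.4²) = 4.4√23 ≈ 21.1017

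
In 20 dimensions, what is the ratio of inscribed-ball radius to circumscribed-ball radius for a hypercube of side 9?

r_in = 9/2 (half the side); r_out = 9√20/2 (half the diagonal). Ratio = 1/√20 ≈ 0.223607.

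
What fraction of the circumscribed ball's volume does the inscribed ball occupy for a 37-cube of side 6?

V_in/V_out = n^(-n/2) = 37^(-37/2) ≈ 9.73348e-30.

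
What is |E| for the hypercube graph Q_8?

An n-cube has n·2^(n-1) edges. With n = 8: 8·128 = 1024.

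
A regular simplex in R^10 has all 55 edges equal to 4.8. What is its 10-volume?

V = (4.8^10 / 10!) · √((10+1) / 2^10) ≈ 0.185437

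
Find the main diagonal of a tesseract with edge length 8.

The space diagonal of an n-cube of side s is s√n. Here 8·√4 = 16.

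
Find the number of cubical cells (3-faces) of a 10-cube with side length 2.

Number of 3-faces = C(10,3) · 2^(10-3) = 120 · 128 = 15360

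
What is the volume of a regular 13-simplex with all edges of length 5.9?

V = (5.9^13 / 13!) · √((13+1) / 2^13) ≈ 0.0696891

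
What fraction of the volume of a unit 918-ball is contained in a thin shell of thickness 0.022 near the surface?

Shell fraction = 1 - (1-0.022)^918 ≈ 0.9999999986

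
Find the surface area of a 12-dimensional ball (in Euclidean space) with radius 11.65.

The surface area of an n-ball is 2π^(n/2) r^(n-1) / Γ(n/2). For n=12, r=11.65: 8.59673e+12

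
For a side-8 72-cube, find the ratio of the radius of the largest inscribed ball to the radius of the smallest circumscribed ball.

r_in / r_out = (8/2) / (8√72/2) = 1/√72 ≈ 0.117851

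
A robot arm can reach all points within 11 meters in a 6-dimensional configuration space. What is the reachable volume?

Volume = π^{6/2}·(11)^6/Γ(4) = 1771561·π^3/6 ≈ 9.15492e+06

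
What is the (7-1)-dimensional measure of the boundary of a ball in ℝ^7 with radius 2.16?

S_7(2.16) = 2·π^(7/2)·(2.16)^6 / Γ(7/2) ≈ 3358.93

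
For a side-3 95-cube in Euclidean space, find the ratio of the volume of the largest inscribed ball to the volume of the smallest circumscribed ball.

V_in/V_out = n^(-n/2) = 95^(-95/2) ≈ 1.14322e-94.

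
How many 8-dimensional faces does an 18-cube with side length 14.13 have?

Number of 8-faces = C(18,8) · 2^(18-8) = 43758 · 1024 = 44808192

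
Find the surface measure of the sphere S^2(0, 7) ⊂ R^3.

S_3(7) = 2·π^(3/2)·(7)^2 / Γ(3/2) = 4πr² = 4π·(7)² ≈ 615.752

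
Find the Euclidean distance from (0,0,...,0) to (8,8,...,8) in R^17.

||(8,8,...,8)|| = √(17)·8 ≈ 32.9848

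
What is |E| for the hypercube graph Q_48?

The 48-cube has n·2^(n-1) = 48·2^47 = 48·140737488355328 = 6755399441055744 edges.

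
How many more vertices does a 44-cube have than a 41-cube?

The 44-cube has 2^44 = 17592186044416 vertices. The 41-cube has 2^41 = 2199023255552 vertices. Difference: 17592186044416 - 2199023255552 = 15393162788864.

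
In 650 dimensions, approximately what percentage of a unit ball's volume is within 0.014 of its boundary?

1 - (1-0.014)^650 ≈ 0.999895 ≈ 99.9895%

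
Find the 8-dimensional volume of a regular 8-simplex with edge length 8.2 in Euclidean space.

V_8 = √(9) · 8.2^8 / (8! · 2^(8/2)) ≈ 95.0586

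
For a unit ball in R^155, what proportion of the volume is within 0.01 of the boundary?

Shell fraction = 1 - (1-0.01)^155 ≈ 0.789402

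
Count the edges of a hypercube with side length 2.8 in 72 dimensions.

Number of 1-faces = C(72,1)·2^(72-1) = 72·2361183241434822606848 = 170005193383307227693056.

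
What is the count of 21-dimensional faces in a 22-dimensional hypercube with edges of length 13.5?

Choose 21 of 22 axes to span the face (C(22,21) = 22 ways), then fix each of the remaining 1 coordinate at one of its two extreme values (2^1 = 2 ways): 22·2 = 44.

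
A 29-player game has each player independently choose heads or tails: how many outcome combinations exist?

An n-cube has 2^n vertices; for n = 29 that is 2^29 = 536870912.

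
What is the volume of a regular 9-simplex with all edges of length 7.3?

For a regular n-simplex with edge a, V = (a^n / n!)·√((n+1)/2^n). With a=7.3, n=9: V ≈ 22.6729.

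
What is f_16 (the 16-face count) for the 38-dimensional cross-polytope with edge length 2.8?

Number of 16-faces = 2^(16+1) · C(38,16+1) = 131072 · 28781143380 = 3772402025103360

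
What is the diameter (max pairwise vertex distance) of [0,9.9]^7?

d = √(9.9² + 9.9² + ... + 9.9²) [7 terms] = √(7·9.9²) = 9.9√7 ≈ 26.1929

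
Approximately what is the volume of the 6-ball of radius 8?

Volume = π^{6/2}·(8)^6/Γ(4) = 131072·π^3/3 ≈ 1.35468e+06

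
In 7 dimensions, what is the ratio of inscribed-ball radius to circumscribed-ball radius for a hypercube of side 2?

r_in / r_out = (2/2) / (2√7/2) = 1/√7 ≈ 0.377964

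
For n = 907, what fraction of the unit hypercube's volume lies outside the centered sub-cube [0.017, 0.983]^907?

Shell fraction = 1 - (1-0.034)^907 ≈ 1 - 2.367e-14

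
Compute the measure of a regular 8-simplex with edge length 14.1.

Volume = 14.1^8 · √(9/2^8) / 8! ≈ 7264.97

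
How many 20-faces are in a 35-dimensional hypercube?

An n-cube has C(n,k)·2^(n-k) k-faces. Here C(35,20)·2^15 = 3247943160·32768 = 106428601466880.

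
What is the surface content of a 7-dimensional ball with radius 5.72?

S_7(5.72) = 2·π^(7/2)·(5.72)^6 / Γ(7/2) ≈ 1.15839e+06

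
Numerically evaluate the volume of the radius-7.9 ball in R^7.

The n-ball volume is π^(n/2)·r^n/Γ(n/2+1). With n=7, r=7.9: V ≈ 9.0734e+06.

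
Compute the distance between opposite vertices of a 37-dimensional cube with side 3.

The space diagonal of an n-cube of side s is s√n. Here 3·√37 ≈ 18.2483.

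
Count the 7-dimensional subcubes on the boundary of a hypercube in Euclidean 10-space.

f_7(10-cube) = (10 choose 7) · 2^3 = 960.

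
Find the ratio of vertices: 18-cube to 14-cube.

The 18-cube has 2^18 = 262144 vertices. The 14-cube has 2^14 = 16384 vertices. Ratio: 262144/16384 = 16.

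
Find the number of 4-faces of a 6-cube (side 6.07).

Choose 4 of 6 axes to span the face (C(6,4) = 15 ways), then fix each of the remaining 2 coordinates at one of its two extreme values (2^2 = 4 ways): 15·4 = 60.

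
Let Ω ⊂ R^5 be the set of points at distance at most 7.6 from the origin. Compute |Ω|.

Volume = π^{5/2}·(7.6)^5/Γ(7/2) ≈ 133465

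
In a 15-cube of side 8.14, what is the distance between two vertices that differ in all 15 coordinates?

Diagonal = √15 · 8.14 ≈ 31.5261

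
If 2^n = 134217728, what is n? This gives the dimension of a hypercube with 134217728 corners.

Since 2^n = 134217728, we have n = 27.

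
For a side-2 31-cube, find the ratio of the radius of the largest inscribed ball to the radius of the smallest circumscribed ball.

Ratio = (s/2)/(s√31/2) = 31^(-1/2) ≈ 0.179605.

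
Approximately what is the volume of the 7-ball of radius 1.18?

The n-ball volume is π^(n/2)·r^n/Γ(n/2+1). With n=7, r=1.18: V ≈ 15.0506.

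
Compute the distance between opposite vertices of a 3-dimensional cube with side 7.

Diagonal = √3 · 7 ≈ 12.1244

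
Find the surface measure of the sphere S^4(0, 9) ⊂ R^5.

S_5(9) = 2·π^(5/2)·(9)^4 / Γ(5/2) = 17496·π^2 ≈ 172679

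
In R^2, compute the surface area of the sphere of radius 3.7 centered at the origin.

S = n·V_n(r)/r = 2·V_2(3.7)/3.7 (volume-to-surface relation), giving 2πr = 2π·3.7 ≈ 23.2478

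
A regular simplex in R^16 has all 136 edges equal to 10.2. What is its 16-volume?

V_16 = √(17) · 10.2^16 / (16! · 2^(16/2)) ≈ 10.5674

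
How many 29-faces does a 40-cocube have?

f_29(40-orthoplex) = 2^30 · (40 choose 30) = 910168561467523072.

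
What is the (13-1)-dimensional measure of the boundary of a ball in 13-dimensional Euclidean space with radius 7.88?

|∂B_13(7.88)| ≈ 6.78577e+11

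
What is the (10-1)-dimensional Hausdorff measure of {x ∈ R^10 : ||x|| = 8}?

S_10(8) = 2·π^(10/2)·(8)^9 / Γ(10/2) = 33554432·π^5/3 ≈ 3.42277e+09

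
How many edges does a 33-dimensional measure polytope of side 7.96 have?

The 33-cube has n·2^(n-1) = 33·2^32 = 33·4294967296 = 141733920768 edges.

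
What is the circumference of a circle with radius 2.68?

S = n·V_n(r)/r = 2·V_2(2.68)/2.68 (volume-to-surface relation), giving 2πr = 2π·2.68 ≈ 16.8389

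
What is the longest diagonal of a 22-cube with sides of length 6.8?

||(6.8,6.8,...,6.8)|| = √(22)·6.8 ≈ 31.8948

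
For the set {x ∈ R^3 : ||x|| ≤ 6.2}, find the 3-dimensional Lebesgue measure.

V_3(6.2) = π^(3/2) · (6.2)^3 / Γ(3/2 + 1) ≈ 998.306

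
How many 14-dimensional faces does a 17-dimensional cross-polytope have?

f_14(17-orthoplex) = 2^15 · (17 choose 15) = 4456448.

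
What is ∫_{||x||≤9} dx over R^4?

The n-ball volume is π^(n/2)·r^n/Γ(n/2+1). With n=4, r=9: V = 6561·π^2/2 ≈ 32377.2.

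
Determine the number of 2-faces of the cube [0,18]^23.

Number of 2-faces = C(23,2) · 2^(23-2) = 253 · 2097152 = 530579456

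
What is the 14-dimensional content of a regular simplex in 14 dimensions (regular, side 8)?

V = (8^14 / 14!) · √((14+1) / 2^14) ≈ 1.52647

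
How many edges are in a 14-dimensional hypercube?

An n-cube has C(n,k)·2^(n-k) k-faces. Here C(14,1)·2^13 = 14·8192 = 114688.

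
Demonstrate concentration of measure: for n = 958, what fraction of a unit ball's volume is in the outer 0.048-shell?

1 - (1-0.048)^958 ≈ 1 - 3.421e-21 ≈ 100.000000%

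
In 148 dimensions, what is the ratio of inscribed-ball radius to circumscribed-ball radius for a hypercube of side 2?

Ratio = (s/2)/(s√148/2) = 148^(-1/2) ≈ 0.0821995.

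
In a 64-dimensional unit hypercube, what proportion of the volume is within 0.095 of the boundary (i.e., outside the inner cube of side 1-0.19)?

Shell fraction = 1 - (1-0.19)^64 ≈ 0.9999986099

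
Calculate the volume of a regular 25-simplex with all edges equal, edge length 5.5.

V_25 = √(26) · 5.5^25 / (25! · 2^(25/2)) ≈ 1.83245e-10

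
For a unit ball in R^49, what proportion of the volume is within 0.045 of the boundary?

Shell fraction = 1 - (1-0.045)^49 ≈ 0.895247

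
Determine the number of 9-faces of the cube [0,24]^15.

Number of 9-faces = C(15,9) · 2^(15-9) = 5005 · 64 = 320320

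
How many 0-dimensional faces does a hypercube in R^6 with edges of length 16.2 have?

f_0(6-cube) = (6 choose 0) · 2^6 = 64.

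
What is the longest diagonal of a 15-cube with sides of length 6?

Diagonal = √15 · 6 ≈ 23.2379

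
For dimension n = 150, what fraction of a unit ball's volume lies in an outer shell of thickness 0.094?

1 - (1-0.094)^150 ≈ 0.9999996291 ≈ 99.999963%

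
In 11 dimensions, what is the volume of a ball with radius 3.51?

The n-ball volume is π^(n/2)·r^n/Γ(n/2+1). With n=11, r=3.51: V ≈ 1.87708e+06.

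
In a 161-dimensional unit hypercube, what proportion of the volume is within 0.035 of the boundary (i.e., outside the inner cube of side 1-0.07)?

Shell fraction = 1 - (1-0.07)^161 ≈ 0.999992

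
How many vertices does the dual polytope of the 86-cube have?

The 86-dimensional cross-polytope has 2n = 2·86 = 172 vertices.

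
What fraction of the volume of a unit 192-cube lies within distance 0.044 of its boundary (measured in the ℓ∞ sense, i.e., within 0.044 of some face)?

The inner cube has side 1-2·0.044 = 0.912 and volume (0.912)^192 ≈ 2.085e-08, so the shell holds 0.9999999792 of the volume.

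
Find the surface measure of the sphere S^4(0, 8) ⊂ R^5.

|∂B_5(8)| = 32768·π^2/3 ≈ 107802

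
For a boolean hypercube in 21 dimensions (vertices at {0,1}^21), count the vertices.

Each vertex is a binary string of length 21, so there are 2^21 = 2097152.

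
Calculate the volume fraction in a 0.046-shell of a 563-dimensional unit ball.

Shell fraction = 1 - (1-0.046)^563 ≈ 1 - 3.06e-12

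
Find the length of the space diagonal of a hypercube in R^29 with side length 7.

||(7,7,...,7)|| = √(29)·7 ≈ 37.6962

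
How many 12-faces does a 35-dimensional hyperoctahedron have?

Number of 12-faces = 2^(12+1) · C(35,12+1) = 8192 · 1476337800 = 12094159257600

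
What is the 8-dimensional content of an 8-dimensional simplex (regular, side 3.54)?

V_8 = √(9) · 3.54^8 / (8! · 2^(8/2)) ≈ 0.114685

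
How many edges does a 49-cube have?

The 49-cube has n·2^(n-1) = 49·2^48 = 49·281474976710656 = 13792273858822144 edges.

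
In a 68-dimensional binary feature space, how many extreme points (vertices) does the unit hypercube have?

Number of vertices = 2^68 = 295147905179352825856.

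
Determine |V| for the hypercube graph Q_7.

An n-cube has 2^n vertices; for n = 7 that is 2^7 = 128.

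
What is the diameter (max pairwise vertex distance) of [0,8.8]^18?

Diagonal = √18 · 8.8 ≈ 37.3352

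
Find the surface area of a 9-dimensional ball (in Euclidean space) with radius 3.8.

The surface area of an n-ball is 2π^(n/2) r^(n-1) / Γ(n/2). For n=9, r=3.8: 1.29071e+06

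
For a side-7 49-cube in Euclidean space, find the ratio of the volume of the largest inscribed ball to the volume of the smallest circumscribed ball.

The radii are 7/2 and 7√49/2, so the volume ratio is (1/√49)^49 = 49^{-49/2} ≈ 3.89221e-42.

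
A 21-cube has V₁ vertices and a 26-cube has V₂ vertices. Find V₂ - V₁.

V₁ = 2^21 = 2097152. V₂ = 2^26 = 67108864. V₂ - V₁ = 65011712.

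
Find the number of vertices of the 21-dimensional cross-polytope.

The vertices are ±e_1, ..., ±e_21, so there are 2·21 = 42.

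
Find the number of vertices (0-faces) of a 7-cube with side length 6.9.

Number of 0-faces = C(7,0) · 2^(7-0) = 1 · 128 = 128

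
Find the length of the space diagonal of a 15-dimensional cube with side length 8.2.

d = √(8.2² + 8.2² + ... + 8.2²) [15 terms] = √(15·8.2²) = 8.2√15 ≈ 31.7585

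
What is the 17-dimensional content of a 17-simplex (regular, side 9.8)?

V_17 = √(18) · 9.8^17 / (17! · 2^(17/2)) ≈ 2.33699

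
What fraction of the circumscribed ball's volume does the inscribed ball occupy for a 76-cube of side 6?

Volume scales as r^n, and r_in/r_out = 1/√76, giving (1/√76)^76 ≈ 3.3813e-72.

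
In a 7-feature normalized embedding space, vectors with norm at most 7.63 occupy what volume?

The n-ball volume is π^(n/2)·r^n/Γ(n/2+1). With n=7, r=7.63: V ≈ 7.11299e+06.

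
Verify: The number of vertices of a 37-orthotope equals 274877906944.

False. The 37-cube has 2^37 = 137438953472 vertices.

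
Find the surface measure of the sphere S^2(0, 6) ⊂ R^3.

S_3(6) = 2·π^(3/2)·(6)^2 / Γ(3/2) = 4πr² = 4π·(6)² ≈ 452.389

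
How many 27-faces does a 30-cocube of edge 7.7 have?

Number of 27-faces = 2^(27+1) · C(30,27+1) = 268435456 · 435 = 116769423360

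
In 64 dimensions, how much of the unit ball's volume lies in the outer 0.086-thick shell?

1 - (1-0.086)^64 ≈ 0.996834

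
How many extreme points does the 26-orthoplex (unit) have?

The vertices are ±e_1, ..., ±e_26, so there are 2·26 = 52.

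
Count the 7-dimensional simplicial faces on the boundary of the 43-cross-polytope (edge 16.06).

An n-cross-polytope has 2^(k+1)·C(n,k+1) k-faces. Here 2^8·C(43,8) = 256·145008513 = 37122179328.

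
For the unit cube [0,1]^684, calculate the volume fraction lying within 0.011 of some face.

Shell fraction = 1 - (1-0.022)^684 ≈ 0.9999997535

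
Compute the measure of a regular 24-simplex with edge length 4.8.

V = (4.8^24 / 24!) · √((24+1) / 2^24) ≈ 4.40245e-11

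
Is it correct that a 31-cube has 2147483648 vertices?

True. The 31-cube has 2^31 = 2147483648 vertices.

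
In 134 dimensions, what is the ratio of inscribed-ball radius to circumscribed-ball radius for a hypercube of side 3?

Ratio = (s/2)/(s√134/2) = 134^(-1/2) ≈ 0.0863868.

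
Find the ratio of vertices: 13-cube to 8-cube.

The 13-cube has 2^13 = 8192 vertices. The 8-cube has 2^8 = 256 vertices. Ratio: 8192/256 = 32.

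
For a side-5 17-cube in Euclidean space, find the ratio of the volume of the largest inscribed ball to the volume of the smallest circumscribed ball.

The radii are 5/2 and 5√17/2, so the volume ratio is (1/√17)^17 = 17^{-17/2} ≈ 3.47684e-11.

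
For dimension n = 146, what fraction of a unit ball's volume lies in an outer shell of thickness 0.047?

1 - (1-0.047)^146 ≈ 0.999114 ≈ 99.91%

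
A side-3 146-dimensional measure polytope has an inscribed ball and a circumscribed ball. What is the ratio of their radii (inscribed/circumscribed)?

r_in / r_out = (3/2) / (3√146/2) = 1/√146 ≈ 0.0827606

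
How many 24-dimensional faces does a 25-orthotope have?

An n-cube has C(n,k)·2^(n-k) k-faces. Here C(25,24)·2^1 = 25·2 = 50.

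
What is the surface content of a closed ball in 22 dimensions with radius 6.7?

S = n·V_n(r)/r = 22·V_22(6.7)/6.7 (volume-to-surface relation), giving 3.60983e+16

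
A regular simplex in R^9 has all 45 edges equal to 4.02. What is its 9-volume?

V_9 = √(10) · 4.02^9 / (9! · 2^(9/2)) ≈ 0.105593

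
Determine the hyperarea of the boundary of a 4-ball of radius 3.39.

S = n·V_n(r)/r = 4·V_4(3.39)/3.39 (volume-to-surface relation), giving 769.004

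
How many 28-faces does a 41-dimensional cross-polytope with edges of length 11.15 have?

Number of 28-faces = 2^(28+1) · C(41,28+1) = 536870912 · 7898654920 = 4240558070473687040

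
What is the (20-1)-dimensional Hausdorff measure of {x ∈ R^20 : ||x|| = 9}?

|∂B_20(9)| = 16677181699666569·π^10/2240 ≈ 6.97226e+17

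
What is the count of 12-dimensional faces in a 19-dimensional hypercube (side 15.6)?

Number of 12-faces = C(19,12) · 2^(19-12) = 50388 · 128 = 6449664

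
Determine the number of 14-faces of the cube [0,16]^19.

f_14(19-cube) = (19 choose 14) · 2^5 = 372096.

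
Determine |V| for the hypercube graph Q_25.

Number of vertices = 2^25 = 33554432.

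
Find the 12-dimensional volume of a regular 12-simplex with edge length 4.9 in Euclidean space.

For a regular n-simplex with edge a, V = (a^n / n!)·√((n+1)/2^n). With a=4.9, n=12: V ≈ 0.0225324.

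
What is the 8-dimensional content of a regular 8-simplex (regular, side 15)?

V_8 = √(9) · 15^8 / (8! · 2^(8/2)) ≈ 11918.2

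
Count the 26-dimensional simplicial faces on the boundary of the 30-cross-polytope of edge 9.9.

f_26(30-orthoplex) = 2^27 · (30 choose 27) = 544923975680.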